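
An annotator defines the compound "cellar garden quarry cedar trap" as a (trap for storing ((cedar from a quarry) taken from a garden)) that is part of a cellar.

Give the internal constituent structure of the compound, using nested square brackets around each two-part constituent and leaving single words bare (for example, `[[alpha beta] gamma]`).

Overall it is a kind of trap (specifically "garden quarry cedar trap"); the modifier is "cellar".
Inside "garden quarry cedar trap": head "trap", modifier "garden quarry cedar".
Inside "garden quarry cedar": head "cedar" (specifically "quarry cedar"), modifier "garden".
Inside "quarry cedar": head "cedar", modifier "quarry".
Putting it together: [cellar [[garden [quarry cedar]] trap]].

[cellar [[garden [quarry cedar]] trap]]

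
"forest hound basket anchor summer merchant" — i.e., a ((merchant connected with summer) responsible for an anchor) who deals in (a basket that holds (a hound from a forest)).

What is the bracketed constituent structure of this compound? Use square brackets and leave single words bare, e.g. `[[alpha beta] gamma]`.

[[[forest hound] basket] [anchor [summer merchant]]]

At the top level: head "merchant" (specifically "anchor summer merchant"); modifier "forest hound basket".
Within "forest hound basket", the head is "basket" and the modifier is "forest hound".
Within "forest hound", the head is "hound" and the modifier is "forest".
Within "anchor summer merchant", the head is "merchant" (specifically "summer merchant") and the modifier is "anchor".
Within "summer merchant", the head is "merchant" and the modifier is "summer".
Assembled: [[[forest hound] basket] [anchor [summer merchant]]].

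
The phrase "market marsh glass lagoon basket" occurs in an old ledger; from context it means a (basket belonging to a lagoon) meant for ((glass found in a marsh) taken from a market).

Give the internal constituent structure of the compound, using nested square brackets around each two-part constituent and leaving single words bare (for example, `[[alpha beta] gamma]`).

[[market [marsh glass]] [lagoon basket]]

The outermost head in the paraphrase is "basket" (specifically "lagoon basket"), modified by "market marsh glass".
Within "market marsh glass", the head is "glass" (specifically "marsh glass") and the modifier is "market".
Within "marsh glass", the head is "glass" and the modifier is "marsh".
Within "lagoon basket", the head is "basket" and the modifier is "lagoon".
So the structure is [[market [marsh glass]] [lagoon basket]].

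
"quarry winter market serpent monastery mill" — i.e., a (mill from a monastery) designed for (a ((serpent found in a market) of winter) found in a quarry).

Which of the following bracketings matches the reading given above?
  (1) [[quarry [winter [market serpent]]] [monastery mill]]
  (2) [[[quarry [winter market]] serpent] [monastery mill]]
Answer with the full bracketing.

[[quarry [winter [market serpent]]] [monastery mill]]

The paraphrase's head is the "mill" part ("monastery mill"); its modifier is "quarry winter market serpent".
That top-level split, carried through the inner groups, gives [[quarry [winter [market serpent]]] [monastery mill]].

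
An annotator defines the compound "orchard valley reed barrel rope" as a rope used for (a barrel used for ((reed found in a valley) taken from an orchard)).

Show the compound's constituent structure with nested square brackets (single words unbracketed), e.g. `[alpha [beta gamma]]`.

At the top level: head "rope"; modifier "orchard valley reed barrel".
Within "orchard valley reed barrel", the head is "barrel" and the modifier is "orchard valley reed".
Within "orchard valley reed", the head is "reed" (specifically "valley reed") and the modifier is "orchard".
Within "valley reed", the head is "reed" and the modifier is "valley".
So the structure is [[[orchard [valley reed]] barrel] rope].

[[[orchard [valley reed]] barrel] rope]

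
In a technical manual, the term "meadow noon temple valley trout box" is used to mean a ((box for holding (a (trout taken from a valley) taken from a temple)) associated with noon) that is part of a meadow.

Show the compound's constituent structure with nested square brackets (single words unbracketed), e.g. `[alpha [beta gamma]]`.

Overall it is a kind of box (specifically "noon temple valley trout box"); the modifier is "meadow".
"noon temple valley trout box" → head "box" (specifically "temple valley trout box"), modifier "noon".
"temple valley trout box" → head "box", modifier "temple valley trout".
"temple valley trout" → head "trout" (specifically "valley trout"), modifier "temple".
"valley trout" → head "trout", modifier "valley".
Putting it together: [meadow [noon [[temple [valley trout]] box]]].

[meadow [noon [[temple [valley trout]] box]]]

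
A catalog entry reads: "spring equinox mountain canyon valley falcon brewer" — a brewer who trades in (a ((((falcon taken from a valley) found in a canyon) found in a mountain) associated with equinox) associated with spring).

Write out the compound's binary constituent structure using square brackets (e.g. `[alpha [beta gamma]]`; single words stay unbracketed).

[[spring [equinox [mountain [canyon [valley falcon]]]]] brewer]

Overall it is a kind of brewer; the modifier is "spring equinox mountain canyon valley falcon".
Inside "spring equinox mountain canyon valley falcon": head "falcon" (specifically "equinox mountain canyon valley falcon"), modifier "spring".
Inside "equinox mountain canyon valley falcon": head "falcon" (specifically "mountain canyon valley falcon"), modifier "equinox".
Inside "mountain canyon valley falcon": head "falcon" (specifically "canyon valley falcon"), modifier "mountain".
Inside "canyon valley falcon": head "falcon" (specifically "valley falcon"), modifier "canyon".
Inside "valley falcon": head "falcon", modifier "valley".
So the structure is [[spring [equinox [mountain [canyon [valley falcon]]]]] brewer].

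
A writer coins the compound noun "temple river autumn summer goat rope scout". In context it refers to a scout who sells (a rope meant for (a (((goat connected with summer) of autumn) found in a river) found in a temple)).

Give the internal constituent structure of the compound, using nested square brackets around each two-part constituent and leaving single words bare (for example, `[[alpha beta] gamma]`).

At the top level: head "scout"; modifier "temple river autumn summer goat rope".
Within "temple river autumn summer goat rope", the head is "rope" and the modifier is "temple river autumn summer goat".
Within "temple river autumn summer goat", the head is "goat" (specifically "river autumn summer goat") and the modifier is "temple".
Within "river autumn summer goat", the head is "goat" (specifically "autumn summer goat") and the modifier is "river".
Within "autumn summer goat", the head is "goat" (specifically "summer goat") and the modifier is "autumn".
Within "summer goat", the head is "goat" and the modifier is "summer".
Assembled: [[[temple [river [autumn [summer goat]]]] rope] scout].

[[[temple [river [autumn [summer goat]]]] rope] scout]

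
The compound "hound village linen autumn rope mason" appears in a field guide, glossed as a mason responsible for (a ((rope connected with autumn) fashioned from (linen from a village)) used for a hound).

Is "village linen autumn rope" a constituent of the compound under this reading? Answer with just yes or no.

yes

The paraphrase groups the words so that "village linen autumn rope" is one unit: it corresponds to a single parenthesized sub-phrase.
The full structure is [[hound [[village linen] [autumn rope]]] mason], in which [village linen autumn rope] is a constituent.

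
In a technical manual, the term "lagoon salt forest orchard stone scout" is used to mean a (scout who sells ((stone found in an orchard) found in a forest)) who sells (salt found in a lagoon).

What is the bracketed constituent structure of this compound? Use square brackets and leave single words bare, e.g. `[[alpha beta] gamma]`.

At the top level: head "scout" (specifically "forest orchard stone scout"); modifier "lagoon salt".
"lagoon salt" → head "salt", modifier "lagoon".
"forest orchard stone scout" → head "scout", modifier "forest orchard stone".
"forest orchard stone" → head "stone" (specifically "orchard stone"), modifier "forest".
"orchard stone" → head "stone", modifier "orchard".
Putting it together: [[lagoon salt] [[forest [orchard stone]] scout]].

[[lagoon salt] [[forest [orchard stone]] scout]]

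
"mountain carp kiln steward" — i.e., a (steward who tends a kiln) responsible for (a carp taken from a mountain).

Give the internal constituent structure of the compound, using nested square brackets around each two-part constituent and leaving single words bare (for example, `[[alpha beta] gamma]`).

[[mountain carp] [kiln steward]]

Whole compound: head "steward" (specifically "kiln steward"), modifier "mountain carp".
Inside "mountain carp": head "carp", modifier "mountain".
Inside "kiln steward": head "steward", modifier "kiln".
Putting it together: [[mountain carp] [kiln steward]].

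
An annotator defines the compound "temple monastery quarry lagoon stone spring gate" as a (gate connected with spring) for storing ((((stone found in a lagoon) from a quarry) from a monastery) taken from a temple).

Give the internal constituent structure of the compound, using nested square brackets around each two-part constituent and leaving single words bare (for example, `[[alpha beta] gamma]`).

Overall it is a kind of gate (specifically "spring gate"); the modifier is "temple monastery quarry lagoon stone".
"temple monastery quarry lagoon stone" → head "stone" (specifically "monastery quarry lagoon stone"), modifier "temple".
"monastery quarry lagoon stone" → head "stone" (specifically "quarry lagoon stone"), modifier "monastery".
"quarry lagoon stone" → head "stone" (specifically "lagoon stone"), modifier "quarry".
"lagoon stone" → head "stone", modifier "lagoon".
"spring gate" → head "gate", modifier "spring".
Putting it together: [[temple [monastery [quarry [lagoon stone]]]] [spring gate]].

[[temple [monastery [quarry [lagoon stone]]]] [spring gate]]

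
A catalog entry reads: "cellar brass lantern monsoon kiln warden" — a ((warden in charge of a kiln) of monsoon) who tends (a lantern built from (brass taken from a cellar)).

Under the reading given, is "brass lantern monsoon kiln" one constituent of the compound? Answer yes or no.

The top-level split is [cellar brass lantern] [monsoon kiln warden]; the full structure is [[[cellar brass] lantern] [monsoon [kiln warden]]].
"brass lantern monsoon kiln" straddles a constituent boundary, so it is not a single unit.

no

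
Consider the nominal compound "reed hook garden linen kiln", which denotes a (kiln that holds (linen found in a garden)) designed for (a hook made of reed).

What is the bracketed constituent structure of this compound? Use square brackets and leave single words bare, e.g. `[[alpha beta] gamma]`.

Whole compound: head "kiln" (specifically "garden linen kiln"), modifier "reed hook".
Inside "reed hook": head "hook", modifier "reed".
Inside "garden linen kiln": head "kiln", modifier "garden linen".
Inside "garden linen": head "linen", modifier "garden".
Putting it together: [[reed hook] [[garden linen] kiln]].

[[reed hook] [[garden linen] kiln]]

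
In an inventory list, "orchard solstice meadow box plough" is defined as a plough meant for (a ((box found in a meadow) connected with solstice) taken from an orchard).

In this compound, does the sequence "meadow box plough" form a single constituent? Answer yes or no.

no

The top-level split is [orchard solstice meadow box] [plough]; the full structure is [[orchard [solstice [meadow box]]] plough].
"meadow box plough" straddles a constituent boundary, so it is not a single unit.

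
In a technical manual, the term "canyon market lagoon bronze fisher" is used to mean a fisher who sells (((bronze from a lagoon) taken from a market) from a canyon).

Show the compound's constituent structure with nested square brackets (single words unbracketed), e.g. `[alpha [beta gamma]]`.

[[canyon [market [lagoon bronze]]] fisher]

Overall it is a kind of fisher; the modifier is "canyon market lagoon bronze".
Inside "canyon market lagoon bronze": head "bronze" (specifically "market lagoon bronze"), modifier "canyon".
Inside "market lagoon bronze": head "bronze" (specifically "lagoon bronze"), modifier "market".
Inside "lagoon bronze": head "bronze", modifier "lagoon".
Assembled: [[canyon [market [lagoon bronze]]] fisher].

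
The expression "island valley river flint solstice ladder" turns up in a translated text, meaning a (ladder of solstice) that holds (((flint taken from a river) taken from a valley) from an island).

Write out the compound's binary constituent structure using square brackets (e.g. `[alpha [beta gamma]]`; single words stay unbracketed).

At the top level: head "ladder" (specifically "solstice ladder"); modifier "island valley river flint".
"island valley river flint" → head "flint" (specifically "valley river flint"), modifier "island".
"valley river flint" → head "flint" (specifically "river flint"), modifier "valley".
"river flint" → head "flint", modifier "river".
"solstice ladder" → head "ladder", modifier "solstice".
Assembled: [[island [valley [river flint]]] [solstice ladder]].

[[island [valley [river flint]]] [solstice ladder]]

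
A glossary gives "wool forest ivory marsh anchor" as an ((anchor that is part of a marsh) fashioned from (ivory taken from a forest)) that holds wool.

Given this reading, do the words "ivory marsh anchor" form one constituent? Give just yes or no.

The top-level split is [wool] [forest ivory marsh anchor]; the full structure is [wool [[forest ivory] [marsh anchor]]].
"ivory marsh anchor" straddles a constituent boundary, so it is not a single unit.

no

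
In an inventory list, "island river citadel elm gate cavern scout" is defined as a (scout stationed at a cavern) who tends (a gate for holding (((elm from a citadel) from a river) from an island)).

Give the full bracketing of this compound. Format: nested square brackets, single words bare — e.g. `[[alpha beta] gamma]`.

The outermost head in the paraphrase is "scout" (specifically "cavern scout"), modified by "island river citadel elm gate".
Inside "island river citadel elm gate": head "gate", modifier "island river citadel elm".
Inside "island river citadel elm": head "elm" (specifically "river citadel elm"), modifier "island".
Inside "river citadel elm": head "elm" (specifically "citadel elm"), modifier "river".
Inside "citadel elm": head "elm", modifier "citadel".
Inside "cavern scout": head "scout", modifier "cavern".
So the structure is [[[island [river [citadel elm]]] gate] [cavern scout]].

[[[island [river [citadel elm]]] gate] [cavern scout]]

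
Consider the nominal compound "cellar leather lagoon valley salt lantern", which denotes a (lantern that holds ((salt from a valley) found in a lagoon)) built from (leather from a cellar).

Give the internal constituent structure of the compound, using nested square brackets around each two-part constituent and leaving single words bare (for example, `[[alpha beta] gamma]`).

The outermost head in the paraphrase is "lantern" (specifically "lagoon valley salt lantern"), modified by "cellar leather".
Inside "cellar leather": head "leather", modifier "cellar".
Inside "lagoon valley salt lantern": head "lantern", modifier "lagoon valley salt".
Inside "lagoon valley salt": head "salt" (specifically "valley salt"), modifier "lagoon".
Inside "valley salt": head "salt", modifier "valley".
Putting it together: [[cellar leather] [[lagoon [valley salt]] lantern]].

[[cellar leather] [[lagoon [valley salt]] lantern]]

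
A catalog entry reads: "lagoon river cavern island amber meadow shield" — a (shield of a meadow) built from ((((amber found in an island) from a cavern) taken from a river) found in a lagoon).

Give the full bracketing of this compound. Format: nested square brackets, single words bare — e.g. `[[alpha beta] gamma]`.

Whole compound: head "shield" (specifically "meadow shield"), modifier "lagoon river cavern island amber".
"lagoon river cavern island amber" → head "amber" (specifically "river cavern island amber"), modifier "lagoon".
"river cavern island amber" → head "amber" (specifically "cavern island amber"), modifier "river".
"cavern island amber" → head "amber" (specifically "island amber"), modifier "cavern".
"island amber" → head "amber", modifier "island".
"meadow shield" → head "shield", modifier "meadow".
Putting it together: [[lagoon [river [cavern [island amber]]]] [meadow shield]].

[[lagoon [river [cavern [island amber]]]] [meadow shield]]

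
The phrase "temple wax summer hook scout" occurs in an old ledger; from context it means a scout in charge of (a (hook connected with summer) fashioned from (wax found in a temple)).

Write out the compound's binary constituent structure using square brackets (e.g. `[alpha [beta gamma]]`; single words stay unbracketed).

[[[temple wax] [summer hook]] scout]

Overall it is a kind of scout; the modifier is "temple wax summer hook".
Inside "temple wax summer hook": head "hook" (specifically "summer hook"), modifier "temple wax".
Inside "temple wax": head "wax", modifier "temple".
Inside "summer hook": head "hook", modifier "summer".
Putting it together: [[[temple wax] [summer hook]] scout].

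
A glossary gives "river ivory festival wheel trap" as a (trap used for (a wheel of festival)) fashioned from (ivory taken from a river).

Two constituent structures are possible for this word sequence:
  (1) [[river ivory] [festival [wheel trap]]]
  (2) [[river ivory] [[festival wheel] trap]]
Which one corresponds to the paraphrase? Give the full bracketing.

The paraphrase's head is the "trap" part ("festival wheel trap"); its modifier is "river ivory".
That top-level split, carried through the inner groups, gives [[river ivory] [[festival wheel] trap]].

[[river ivory] [[festival wheel] trap]]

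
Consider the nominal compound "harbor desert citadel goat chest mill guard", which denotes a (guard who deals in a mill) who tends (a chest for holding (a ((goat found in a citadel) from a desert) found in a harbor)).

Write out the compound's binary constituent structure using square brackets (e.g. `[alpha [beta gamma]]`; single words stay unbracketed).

[[[harbor [desert [citadel goat]]] chest] [mill guard]]

Whole compound: head "guard" (specifically "mill guard"), modifier "harbor desert citadel goat chest".
Within "harbor desert citadel goat chest", the head is "chest" and the modifier is "harbor desert citadel goat".
Within "harbor desert citadel goat", the head is "goat" (specifically "desert citadel goat") and the modifier is "harbor".
Within "desert citadel goat", the head is "goat" (specifically "citadel goat") and the modifier is "desert".
Within "citadel goat", the head is "goat" and the modifier is "citadel".
Within "mill guard", the head is "guard" and the modifier is "mill".
Assembled: [[[harbor [desert [citadel goat]]] chest] [mill guard]].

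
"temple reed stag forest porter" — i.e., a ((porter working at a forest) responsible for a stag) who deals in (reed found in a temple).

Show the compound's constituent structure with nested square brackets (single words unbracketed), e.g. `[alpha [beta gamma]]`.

[[temple reed] [stag [forest porter]]]

Whole compound: head "porter" (specifically "stag forest porter"), modifier "temple reed".
Within "temple reed", the head is "reed" and the modifier is "temple".
Within "stag forest porter", the head is "porter" (specifically "forest porter") and the modifier is "stag".
Within "forest porter", the head is "porter" and the modifier is "forest".
Assembled: [[temple reed] [stag [forest porter]]].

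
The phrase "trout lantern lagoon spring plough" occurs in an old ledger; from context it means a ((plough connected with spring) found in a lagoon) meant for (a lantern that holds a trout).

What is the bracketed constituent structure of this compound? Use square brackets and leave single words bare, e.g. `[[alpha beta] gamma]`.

Overall it is a kind of plough (specifically "lagoon spring plough"); the modifier is "trout lantern".
Within "trout lantern", the head is "lantern" and the modifier is "trout".
Within "lagoon spring plough", the head is "plough" (specifically "spring plough") and the modifier is "lagoon".
Within "spring plough", the head is "plough" and the modifier is "spring".
So the structure is [[trout lantern] [lagoon [spring plough]]].

[[trout lantern] [lagoon [spring plough]]]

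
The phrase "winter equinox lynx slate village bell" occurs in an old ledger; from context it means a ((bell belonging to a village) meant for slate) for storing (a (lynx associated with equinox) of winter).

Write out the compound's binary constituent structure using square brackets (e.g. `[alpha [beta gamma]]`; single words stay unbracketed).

[[winter [equinox lynx]] [slate [village bell]]]

The outermost head in the paraphrase is "bell" (specifically "slate village bell"), modified by "winter equinox lynx".
Inside "winter equinox lynx": head "lynx" (specifically "equinox lynx"), modifier "winter".
Inside "equinox lynx": head "lynx", modifier "equinox".
Inside "slate village bell": head "bell" (specifically "village bell"), modifier "slate".
Inside "village bell": head "bell", modifier "village".
Assembled: [[winter [equinox lynx]] [slate [village bell]]].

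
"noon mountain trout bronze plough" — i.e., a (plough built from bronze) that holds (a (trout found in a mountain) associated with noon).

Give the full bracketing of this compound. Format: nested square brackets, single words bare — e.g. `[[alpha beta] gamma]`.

[[noon [mountain trout]] [bronze plough]]

Whole compound: head "plough" (specifically "bronze plough"), modifier "noon mountain trout".
Inside "noon mountain trout": head "trout" (specifically "mountain trout"), modifier "noon".
Inside "mountain trout": head "trout", modifier "mountain".
Inside "bronze plough": head "plough", modifier "bronze".
Assembled: [[noon [mountain trout]] [bronze plough]].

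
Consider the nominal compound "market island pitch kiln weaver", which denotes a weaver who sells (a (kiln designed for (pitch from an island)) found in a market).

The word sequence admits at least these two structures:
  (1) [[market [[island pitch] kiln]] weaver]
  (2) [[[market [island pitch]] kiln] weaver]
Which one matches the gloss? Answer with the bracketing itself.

[[market [[island pitch] kiln]] weaver]

The paraphrase's head is the "weaver" part ("weaver"); its modifier is "market island pitch kiln".
That top-level split, carried through the inner groups, gives [[market [[island pitch] kiln]] weaver].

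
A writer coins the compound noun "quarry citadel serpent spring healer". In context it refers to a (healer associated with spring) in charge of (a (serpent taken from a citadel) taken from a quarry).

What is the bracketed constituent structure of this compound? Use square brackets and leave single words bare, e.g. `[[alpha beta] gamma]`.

Whole compound: head "healer" (specifically "spring healer"), modifier "quarry citadel serpent".
Inside "quarry citadel serpent": head "serpent" (specifically "citadel serpent"), modifier "quarry".
Inside "citadel serpent": head "serpent", modifier "citadel".
Inside "spring healer": head "healer", modifier "spring".
So the structure is [[quarry [citadel serpent]] [spring healer]].

[[quarry [citadel serpent]] [spring healer]]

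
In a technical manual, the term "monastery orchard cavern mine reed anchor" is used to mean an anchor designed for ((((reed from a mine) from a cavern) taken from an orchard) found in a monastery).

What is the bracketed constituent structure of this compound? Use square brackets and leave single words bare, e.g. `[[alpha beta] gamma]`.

[[monastery [orchard [cavern [mine reed]]]] anchor]

At the top level: head "anchor"; modifier "monastery orchard cavern mine reed".
Inside "monastery orchard cavern mine reed": head "reed" (specifically "orchard cavern mine reed"), modifier "monastery".
Inside "orchard cavern mine reed": head "reed" (specifically "cavern mine reed"), modifier "orchard".
Inside "cavern mine reed": head "reed" (specifically "mine reed"), modifier "cavern".
Inside "mine reed": head "reed", modifier "mine".
Putting it together: [[monastery [orchard [cavern [mine reed]]]] anchor].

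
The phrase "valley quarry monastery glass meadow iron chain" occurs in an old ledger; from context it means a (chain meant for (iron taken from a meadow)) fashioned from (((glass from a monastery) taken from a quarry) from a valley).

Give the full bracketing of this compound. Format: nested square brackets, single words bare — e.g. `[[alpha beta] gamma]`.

Whole compound: head "chain" (specifically "meadow iron chain"), modifier "valley quarry monastery glass".
"valley quarry monastery glass" → head "glass" (specifically "quarry monastery glass"), modifier "valley".
"quarry monastery glass" → head "glass" (specifically "monastery glass"), modifier "quarry".
"monastery glass" → head "glass", modifier "monastery".
"meadow iron chain" → head "chain", modifier "meadow iron".
"meadow iron" → head "iron", modifier "meadow".
Putting it together: [[valley [quarry [monastery glass]]] [[meadow iron] chain]].

[[valley [quarry [monastery glass]]] [[meadow iron] chain]]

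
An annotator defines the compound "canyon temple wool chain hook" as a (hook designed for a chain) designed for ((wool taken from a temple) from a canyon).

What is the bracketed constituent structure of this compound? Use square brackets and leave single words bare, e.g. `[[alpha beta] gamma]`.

Overall it is a kind of hook (specifically "chain hook"); the modifier is "canyon temple wool".
Inside "canyon temple wool": head "wool" (specifically "temple wool"), modifier "canyon".
Inside "temple wool": head "wool", modifier "temple".
Inside "chain hook": head "hook", modifier "chain".
Putting it together: [[canyon [temple wool]] [chain hook]].

[[canyon [temple wool]] [chain hook]]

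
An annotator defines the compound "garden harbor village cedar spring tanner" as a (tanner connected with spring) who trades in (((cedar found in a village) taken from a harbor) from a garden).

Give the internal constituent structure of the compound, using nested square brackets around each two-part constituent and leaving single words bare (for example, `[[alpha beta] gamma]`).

The outermost head in the paraphrase is "tanner" (specifically "spring tanner"), modified by "garden harbor village cedar".
Within "garden harbor village cedar", the head is "cedar" (specifically "harbor village cedar") and the modifier is "garden".
Within "harbor village cedar", the head is "cedar" (specifically "village cedar") and the modifier is "harbor".
Within "village cedar", the head is "cedar" and the modifier is "village".
Within "spring tanner", the head is "tanner" and the modifier is "spring".
Putting it together: [[garden [harbor [village cedar]]] [spring tanner]].

[[garden [harbor [village cedar]]] [spring tanner]]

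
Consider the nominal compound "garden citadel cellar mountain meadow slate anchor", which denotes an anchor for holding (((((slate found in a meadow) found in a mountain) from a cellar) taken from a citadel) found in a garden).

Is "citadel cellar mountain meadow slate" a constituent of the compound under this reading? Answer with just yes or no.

The paraphrase groups the words so that "citadel cellar mountain meadow slate" is one unit: it corresponds to a single parenthesized sub-phrase.
The full structure is [[garden [citadel [cellar [mountain [meadow slate]]]]] anchor], in which [citadel cellar mountain meadow slate] is a constituent.

yes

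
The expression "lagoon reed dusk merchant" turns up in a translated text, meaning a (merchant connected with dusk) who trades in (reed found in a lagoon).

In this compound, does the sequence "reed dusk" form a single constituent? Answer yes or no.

no

The top-level split is [lagoon reed] [dusk merchant]; the full structure is [[lagoon reed] [dusk merchant]].
"reed dusk" straddles a constituent boundary, so it is not a single unit.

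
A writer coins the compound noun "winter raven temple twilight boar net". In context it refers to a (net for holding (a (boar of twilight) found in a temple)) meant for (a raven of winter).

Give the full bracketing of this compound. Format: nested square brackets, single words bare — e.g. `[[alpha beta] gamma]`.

At the top level: head "net" (specifically "temple twilight boar net"); modifier "winter raven".
Inside "winter raven": head "raven", modifier "winter".
Inside "temple twilight boar net": head "net", modifier "temple twilight boar".
Inside "temple twilight boar": head "boar" (specifically "twilight boar"), modifier "temple".
Inside "twilight boar": head "boar", modifier "twilight".
Assembled: [[winter raven] [[temple [twilight boar]] net]].

[[winter raven] [[temple [twilight boar]] net]]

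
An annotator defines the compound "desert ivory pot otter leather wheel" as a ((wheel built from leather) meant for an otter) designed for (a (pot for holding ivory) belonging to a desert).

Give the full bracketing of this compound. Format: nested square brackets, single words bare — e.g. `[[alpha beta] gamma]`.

At the top level: head "wheel" (specifically "otter leather wheel"); modifier "desert ivory pot".
Within "desert ivory pot", the head is "pot" (specifically "ivory pot") and the modifier is "desert".
Within "ivory pot", the head is "pot" and the modifier is "ivory".
Within "otter leather wheel", the head is "wheel" (specifically "leather wheel") and the modifier is "otter".
Within "leather wheel", the head is "wheel" and the modifier is "leather".
Assembled: [[desert [ivory pot]] [otter [leather wheel]]].

[[desert [ivory pot]] [otter [leather wheel]]]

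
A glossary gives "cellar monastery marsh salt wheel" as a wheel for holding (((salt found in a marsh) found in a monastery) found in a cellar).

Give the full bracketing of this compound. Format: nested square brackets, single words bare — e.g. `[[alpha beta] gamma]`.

[[cellar [monastery [marsh salt]]] wheel]

At the top level: head "wheel"; modifier "cellar monastery marsh salt".
Inside "cellar monastery marsh salt": head "salt" (specifically "monastery marsh salt"), modifier "cellar".
Inside "monastery marsh salt": head "salt" (specifically "marsh salt"), modifier "monastery".
Inside "marsh salt": head "salt", modifier "marsh".
So the structure is [[cellar [monastery [marsh salt]]] wheel].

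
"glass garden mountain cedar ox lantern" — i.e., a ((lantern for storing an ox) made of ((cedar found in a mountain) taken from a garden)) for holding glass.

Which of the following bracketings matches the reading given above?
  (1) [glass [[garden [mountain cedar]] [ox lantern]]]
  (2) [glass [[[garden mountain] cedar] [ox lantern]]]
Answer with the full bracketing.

The paraphrase's head is the "lantern" part ("garden mountain cedar ox lantern"); its modifier is "glass".
That top-level split, carried through the inner groups, gives [glass [[garden [mountain cedar]] [ox lantern]]].

[glass [[garden [mountain cedar]] [ox lantern]]]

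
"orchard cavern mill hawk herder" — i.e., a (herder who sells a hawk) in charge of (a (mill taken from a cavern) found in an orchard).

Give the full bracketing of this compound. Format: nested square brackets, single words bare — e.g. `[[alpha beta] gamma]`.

[[orchard [cavern mill]] [hawk herder]]

At the top level: head "herder" (specifically "hawk herder"); modifier "orchard cavern mill".
Inside "orchard cavern mill": head "mill" (specifically "cavern mill"), modifier "orchard".
Inside "cavern mill": head "mill", modifier "cavern".
Inside "hawk herder": head "herder", modifier "hawk".
Assembled: [[orchard [cavern mill]] [hawk herder]].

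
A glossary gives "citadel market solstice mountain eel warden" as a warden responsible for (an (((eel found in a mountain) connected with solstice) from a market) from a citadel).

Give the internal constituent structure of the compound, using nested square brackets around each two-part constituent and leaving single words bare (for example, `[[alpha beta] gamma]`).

Whole compound: head "warden", modifier "citadel market solstice mountain eel".
Inside "citadel market solstice mountain eel": head "eel" (specifically "market solstice mountain eel"), modifier "citadel".
Inside "market solstice mountain eel": head "eel" (specifically "solstice mountain eel"), modifier "market".
Inside "solstice mountain eel": head "eel" (specifically "mountain eel"), modifier "solstice".
Inside "mountain eel": head "eel", modifier "mountain".
Putting it together: [[citadel [market [solstice [mountain eel]]]] warden].

[[citadel [market [solstice [mountain eel]]]] warden]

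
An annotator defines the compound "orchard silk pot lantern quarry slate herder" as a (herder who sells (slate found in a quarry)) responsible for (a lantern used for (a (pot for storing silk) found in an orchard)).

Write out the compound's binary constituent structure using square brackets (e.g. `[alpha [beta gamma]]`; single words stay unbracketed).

[[[orchard [silk pot]] lantern] [[quarry slate] herder]]

The outermost head in the paraphrase is "herder" (specifically "quarry slate herder"), modified by "orchard silk pot lantern".
Inside "orchard silk pot lantern": head "lantern", modifier "orchard silk pot".
Inside "orchard silk pot": head "pot" (specifically "silk pot"), modifier "orchard".
Inside "silk pot": head "pot", modifier "silk".
Inside "quarry slate herder": head "herder", modifier "quarry slate".
Inside "quarry slate": head "slate", modifier "quarry".
Assembled: [[[orchard [silk pot]] lantern] [[quarry slate] herder]].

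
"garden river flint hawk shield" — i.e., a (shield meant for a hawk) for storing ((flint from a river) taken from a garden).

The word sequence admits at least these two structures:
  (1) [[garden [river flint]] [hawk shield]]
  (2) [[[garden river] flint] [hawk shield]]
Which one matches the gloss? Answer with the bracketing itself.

[[garden [river flint]] [hawk shield]]

The paraphrase's head is the "shield" part ("hawk shield"); its modifier is "garden river flint".
That top-level split, carried through the inner groups, gives [[garden [river flint]] [hawk shield]].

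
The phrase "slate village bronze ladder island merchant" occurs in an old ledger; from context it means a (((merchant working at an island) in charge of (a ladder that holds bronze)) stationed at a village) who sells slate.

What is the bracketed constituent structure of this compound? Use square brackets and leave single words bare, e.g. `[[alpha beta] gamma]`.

Whole compound: head "merchant" (specifically "village bronze ladder island merchant"), modifier "slate".
"village bronze ladder island merchant" → head "merchant" (specifically "bronze ladder island merchant"), modifier "village".
"bronze ladder island merchant" → head "merchant" (specifically "island merchant"), modifier "bronze ladder".
"bronze ladder" → head "ladder", modifier "bronze".
"island merchant" → head "merchant", modifier "island".
Assembled: [slate [village [[bronze ladder] [island merchant]]]].

[slate [village [[bronze ladder] [island merchant]]]]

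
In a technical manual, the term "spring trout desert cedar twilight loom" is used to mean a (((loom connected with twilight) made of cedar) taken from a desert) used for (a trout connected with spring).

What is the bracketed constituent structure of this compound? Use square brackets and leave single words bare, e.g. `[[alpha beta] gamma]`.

[[spring trout] [desert [cedar [twilight loom]]]]

Overall it is a kind of loom (specifically "desert cedar twilight loom"); the modifier is "spring trout".
Inside "spring trout": head "trout", modifier "spring".
Inside "desert cedar twilight loom": head "loom" (specifically "cedar twilight loom"), modifier "desert".
Inside "cedar twilight loom": head "loom" (specifically "twilight loom"), modifier "cedar".
Inside "twilight loom": head "loom", modifier "twilight".
Putting it together: [[spring trout] [desert [cedar [twilight loom]]]].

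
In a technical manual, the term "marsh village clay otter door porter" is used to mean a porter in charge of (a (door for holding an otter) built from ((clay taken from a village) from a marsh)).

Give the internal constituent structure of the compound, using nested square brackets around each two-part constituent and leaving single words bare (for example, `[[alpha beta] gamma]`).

[[[marsh [village clay]] [otter door]] porter]

The outermost head in the paraphrase is "porter", modified by "marsh village clay otter door".
Within "marsh village clay otter door", the head is "door" (specifically "otter door") and the modifier is "marsh village clay".
Within "marsh village clay", the head is "clay" (specifically "village clay") and the modifier is "marsh".
Within "village clay", the head is "clay" and the modifier is "village".
Within "otter door", the head is "door" and the modifier is "otter".
Assembled: [[[marsh [village clay]] [otter door]] porter].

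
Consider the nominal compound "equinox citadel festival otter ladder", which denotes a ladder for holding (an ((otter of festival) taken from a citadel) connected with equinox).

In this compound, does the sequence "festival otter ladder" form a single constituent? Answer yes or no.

The top-level split is [equinox citadel festival otter] [ladder]; the full structure is [[equinox [citadel [festival otter]]] ladder].
"festival otter ladder" straddles a constituent boundary, so it is not a single unit.

no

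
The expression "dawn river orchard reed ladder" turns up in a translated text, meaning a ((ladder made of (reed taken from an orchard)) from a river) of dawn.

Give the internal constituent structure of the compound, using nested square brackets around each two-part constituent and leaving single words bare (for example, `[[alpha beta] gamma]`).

[dawn [river [[orchard reed] ladder]]]

Overall it is a kind of ladder (specifically "river orchard reed ladder"); the modifier is "dawn".
Within "river orchard reed ladder", the head is "ladder" (specifically "orchard reed ladder") and the modifier is "river".
Within "orchard reed ladder", the head is "ladder" and the modifier is "orchard reed".
Within "orchard reed", the head is "reed" and the modifier is "orchard".
So the structure is [dawn [river [[orchard reed] ladder]]].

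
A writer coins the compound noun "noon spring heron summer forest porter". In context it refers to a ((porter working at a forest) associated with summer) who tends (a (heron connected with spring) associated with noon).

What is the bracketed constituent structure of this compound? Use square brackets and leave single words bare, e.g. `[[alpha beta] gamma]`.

Overall it is a kind of porter (specifically "summer forest porter"); the modifier is "noon spring heron".
Inside "noon spring heron": head "heron" (specifically "spring heron"), modifier "noon".
Inside "spring heron": head "heron", modifier "spring".
Inside "summer forest porter": head "porter" (specifically "forest porter"), modifier "summer".
Inside "forest porter": head "porter", modifier "forest".
So the structure is [[noon [spring heron]] [summer [forest porter]]].

[[noon [spring heron]] [summer [forest porter]]]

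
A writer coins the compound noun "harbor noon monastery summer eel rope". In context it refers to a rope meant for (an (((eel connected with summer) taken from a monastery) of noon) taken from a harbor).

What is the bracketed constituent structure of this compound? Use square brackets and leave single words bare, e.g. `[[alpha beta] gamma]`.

[[harbor [noon [monastery [summer eel]]]] rope]

The outermost head in the paraphrase is "rope", modified by "harbor noon monastery summer eel".
Inside "harbor noon monastery summer eel": head "eel" (specifically "noon monastery summer eel"), modifier "harbor".
Inside "noon monastery summer eel": head "eel" (specifically "monastery summer eel"), modifier "noon".
Inside "monastery summer eel": head "eel" (specifically "summer eel"), modifier "monastery".
Inside "summer eel": head "eel", modifier "summer".
So the structure is [[harbor [noon [monastery [summer eel]]]] rope].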